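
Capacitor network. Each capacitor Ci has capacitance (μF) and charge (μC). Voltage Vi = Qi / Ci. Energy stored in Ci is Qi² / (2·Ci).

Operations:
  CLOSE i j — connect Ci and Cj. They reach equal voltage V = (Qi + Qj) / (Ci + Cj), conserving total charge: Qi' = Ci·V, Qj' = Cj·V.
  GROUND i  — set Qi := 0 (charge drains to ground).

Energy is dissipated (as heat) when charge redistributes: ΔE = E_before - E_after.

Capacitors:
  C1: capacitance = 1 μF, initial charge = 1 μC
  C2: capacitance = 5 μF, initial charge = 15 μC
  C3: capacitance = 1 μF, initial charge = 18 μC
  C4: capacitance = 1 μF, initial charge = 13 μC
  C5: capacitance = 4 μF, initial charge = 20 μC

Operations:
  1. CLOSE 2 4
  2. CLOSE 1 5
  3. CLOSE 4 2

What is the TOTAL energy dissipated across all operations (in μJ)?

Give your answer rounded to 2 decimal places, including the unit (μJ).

Answer: 48.07 μJ

Derivation:
Initial: C1(1μF, Q=1μC, V=1.00V), C2(5μF, Q=15μC, V=3.00V), C3(1μF, Q=18μC, V=18.00V), C4(1μF, Q=13μC, V=13.00V), C5(4μF, Q=20μC, V=5.00V)
Op 1: CLOSE 2-4: Q_total=28.00, C_total=6.00, V=4.67; Q2=23.33, Q4=4.67; dissipated=41.667
Op 2: CLOSE 1-5: Q_total=21.00, C_total=5.00, V=4.20; Q1=4.20, Q5=16.80; dissipated=6.400
Op 3: CLOSE 4-2: Q_total=28.00, C_total=6.00, V=4.67; Q4=4.67, Q2=23.33; dissipated=0.000
Total dissipated: 48.067 μJ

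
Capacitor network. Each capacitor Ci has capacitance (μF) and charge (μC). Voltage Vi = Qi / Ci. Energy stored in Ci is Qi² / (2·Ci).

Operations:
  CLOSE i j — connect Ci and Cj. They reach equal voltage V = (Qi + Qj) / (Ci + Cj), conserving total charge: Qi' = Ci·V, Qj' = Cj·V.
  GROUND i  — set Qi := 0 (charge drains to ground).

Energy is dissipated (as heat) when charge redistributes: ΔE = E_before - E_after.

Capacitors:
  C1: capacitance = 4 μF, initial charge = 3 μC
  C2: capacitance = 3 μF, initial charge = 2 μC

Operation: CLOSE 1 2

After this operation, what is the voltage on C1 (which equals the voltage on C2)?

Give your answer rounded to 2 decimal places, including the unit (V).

Initial: C1(4μF, Q=3μC, V=0.75V), C2(3μF, Q=2μC, V=0.67V)
Op 1: CLOSE 1-2: Q_total=5.00, C_total=7.00, V=0.71; Q1=2.86, Q2=2.14; dissipated=0.006

Answer: 0.71 V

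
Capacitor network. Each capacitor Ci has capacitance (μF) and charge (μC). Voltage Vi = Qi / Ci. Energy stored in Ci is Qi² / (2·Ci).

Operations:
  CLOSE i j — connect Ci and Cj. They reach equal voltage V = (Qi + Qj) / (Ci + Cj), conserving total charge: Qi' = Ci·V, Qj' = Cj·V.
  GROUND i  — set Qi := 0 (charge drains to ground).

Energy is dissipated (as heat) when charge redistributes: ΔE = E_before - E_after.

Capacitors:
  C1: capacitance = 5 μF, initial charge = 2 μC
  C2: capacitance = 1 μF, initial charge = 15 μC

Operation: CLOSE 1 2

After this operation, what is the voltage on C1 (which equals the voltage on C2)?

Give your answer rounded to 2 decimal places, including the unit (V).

Answer: 2.83 V

Derivation:
Initial: C1(5μF, Q=2μC, V=0.40V), C2(1μF, Q=15μC, V=15.00V)
Op 1: CLOSE 1-2: Q_total=17.00, C_total=6.00, V=2.83; Q1=14.17, Q2=2.83; dissipated=88.817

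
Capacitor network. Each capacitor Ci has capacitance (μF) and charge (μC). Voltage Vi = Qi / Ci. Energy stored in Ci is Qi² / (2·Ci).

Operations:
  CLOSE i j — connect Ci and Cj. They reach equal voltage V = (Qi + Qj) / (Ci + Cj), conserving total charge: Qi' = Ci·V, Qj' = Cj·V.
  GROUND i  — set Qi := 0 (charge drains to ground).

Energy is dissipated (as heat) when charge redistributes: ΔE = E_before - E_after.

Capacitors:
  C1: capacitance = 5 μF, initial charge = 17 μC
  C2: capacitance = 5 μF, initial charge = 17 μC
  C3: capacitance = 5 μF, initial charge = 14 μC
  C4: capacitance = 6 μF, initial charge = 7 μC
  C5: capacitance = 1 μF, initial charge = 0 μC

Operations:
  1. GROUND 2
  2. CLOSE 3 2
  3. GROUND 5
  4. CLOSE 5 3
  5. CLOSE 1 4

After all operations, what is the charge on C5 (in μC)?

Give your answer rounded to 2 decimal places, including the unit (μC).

Initial: C1(5μF, Q=17μC, V=3.40V), C2(5μF, Q=17μC, V=3.40V), C3(5μF, Q=14μC, V=2.80V), C4(6μF, Q=7μC, V=1.17V), C5(1μF, Q=0μC, V=0.00V)
Op 1: GROUND 2: Q2=0; energy lost=28.900
Op 2: CLOSE 3-2: Q_total=14.00, C_total=10.00, V=1.40; Q3=7.00, Q2=7.00; dissipated=9.800
Op 3: GROUND 5: Q5=0; energy lost=0.000
Op 4: CLOSE 5-3: Q_total=7.00, C_total=6.00, V=1.17; Q5=1.17, Q3=5.83; dissipated=0.817
Op 5: CLOSE 1-4: Q_total=24.00, C_total=11.00, V=2.18; Q1=10.91, Q4=13.09; dissipated=6.802
Final charges: Q1=10.91, Q2=7.00, Q3=5.83, Q4=13.09, Q5=1.17

Answer: 1.17 μC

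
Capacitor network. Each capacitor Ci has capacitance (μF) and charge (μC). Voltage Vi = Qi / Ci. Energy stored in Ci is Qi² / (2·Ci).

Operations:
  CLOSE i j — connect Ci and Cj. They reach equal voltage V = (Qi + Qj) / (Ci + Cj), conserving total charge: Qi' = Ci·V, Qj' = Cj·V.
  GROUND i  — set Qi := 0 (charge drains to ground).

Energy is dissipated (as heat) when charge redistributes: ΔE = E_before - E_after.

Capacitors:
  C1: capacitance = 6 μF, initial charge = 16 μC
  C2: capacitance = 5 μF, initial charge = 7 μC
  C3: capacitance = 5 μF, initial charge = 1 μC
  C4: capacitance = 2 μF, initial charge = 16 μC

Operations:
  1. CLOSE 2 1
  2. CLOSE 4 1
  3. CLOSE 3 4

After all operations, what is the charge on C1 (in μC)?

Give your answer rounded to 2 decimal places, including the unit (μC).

Answer: 21.41 μC

Derivation:
Initial: C1(6μF, Q=16μC, V=2.67V), C2(5μF, Q=7μC, V=1.40V), C3(5μF, Q=1μC, V=0.20V), C4(2μF, Q=16μC, V=8.00V)
Op 1: CLOSE 2-1: Q_total=23.00, C_total=11.00, V=2.09; Q2=10.45, Q1=12.55; dissipated=2.188
Op 2: CLOSE 4-1: Q_total=28.55, C_total=8.00, V=3.57; Q4=7.14, Q1=21.41; dissipated=26.188
Op 3: CLOSE 3-4: Q_total=8.14, C_total=7.00, V=1.16; Q3=5.81, Q4=2.32; dissipated=8.103
Final charges: Q1=21.41, Q2=10.45, Q3=5.81, Q4=2.32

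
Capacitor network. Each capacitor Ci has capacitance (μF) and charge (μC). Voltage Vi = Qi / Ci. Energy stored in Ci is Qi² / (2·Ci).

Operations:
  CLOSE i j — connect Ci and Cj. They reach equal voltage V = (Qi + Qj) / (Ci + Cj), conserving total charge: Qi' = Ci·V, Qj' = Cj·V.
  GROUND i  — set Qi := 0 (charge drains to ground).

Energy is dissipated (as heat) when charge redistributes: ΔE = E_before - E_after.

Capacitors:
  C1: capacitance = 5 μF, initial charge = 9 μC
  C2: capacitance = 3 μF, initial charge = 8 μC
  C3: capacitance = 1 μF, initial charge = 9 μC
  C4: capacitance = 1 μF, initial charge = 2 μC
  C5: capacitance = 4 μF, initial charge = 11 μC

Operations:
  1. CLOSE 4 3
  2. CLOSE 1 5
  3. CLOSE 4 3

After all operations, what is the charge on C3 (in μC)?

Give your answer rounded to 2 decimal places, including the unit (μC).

Initial: C1(5μF, Q=9μC, V=1.80V), C2(3μF, Q=8μC, V=2.67V), C3(1μF, Q=9μC, V=9.00V), C4(1μF, Q=2μC, V=2.00V), C5(4μF, Q=11μC, V=2.75V)
Op 1: CLOSE 4-3: Q_total=11.00, C_total=2.00, V=5.50; Q4=5.50, Q3=5.50; dissipated=12.250
Op 2: CLOSE 1-5: Q_total=20.00, C_total=9.00, V=2.22; Q1=11.11, Q5=8.89; dissipated=1.003
Op 3: CLOSE 4-3: Q_total=11.00, C_total=2.00, V=5.50; Q4=5.50, Q3=5.50; dissipated=0.000
Final charges: Q1=11.11, Q2=8.00, Q3=5.50, Q4=5.50, Q5=8.89

Answer: 5.50 μC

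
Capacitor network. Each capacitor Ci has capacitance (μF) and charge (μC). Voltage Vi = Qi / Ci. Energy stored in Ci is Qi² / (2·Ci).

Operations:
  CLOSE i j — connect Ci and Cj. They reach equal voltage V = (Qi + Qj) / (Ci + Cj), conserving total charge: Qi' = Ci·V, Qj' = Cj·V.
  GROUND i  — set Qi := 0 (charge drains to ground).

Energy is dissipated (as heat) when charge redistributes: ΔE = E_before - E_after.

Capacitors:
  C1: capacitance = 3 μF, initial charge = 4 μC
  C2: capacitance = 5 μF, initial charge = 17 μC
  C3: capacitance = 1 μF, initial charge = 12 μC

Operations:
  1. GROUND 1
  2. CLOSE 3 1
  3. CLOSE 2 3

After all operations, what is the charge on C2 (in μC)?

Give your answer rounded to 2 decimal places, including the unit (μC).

Initial: C1(3μF, Q=4μC, V=1.33V), C2(5μF, Q=17μC, V=3.40V), C3(1μF, Q=12μC, V=12.00V)
Op 1: GROUND 1: Q1=0; energy lost=2.667
Op 2: CLOSE 3-1: Q_total=12.00, C_total=4.00, V=3.00; Q3=3.00, Q1=9.00; dissipated=54.000
Op 3: CLOSE 2-3: Q_total=20.00, C_total=6.00, V=3.33; Q2=16.67, Q3=3.33; dissipated=0.067
Final charges: Q1=9.00, Q2=16.67, Q3=3.33

Answer: 16.67 μC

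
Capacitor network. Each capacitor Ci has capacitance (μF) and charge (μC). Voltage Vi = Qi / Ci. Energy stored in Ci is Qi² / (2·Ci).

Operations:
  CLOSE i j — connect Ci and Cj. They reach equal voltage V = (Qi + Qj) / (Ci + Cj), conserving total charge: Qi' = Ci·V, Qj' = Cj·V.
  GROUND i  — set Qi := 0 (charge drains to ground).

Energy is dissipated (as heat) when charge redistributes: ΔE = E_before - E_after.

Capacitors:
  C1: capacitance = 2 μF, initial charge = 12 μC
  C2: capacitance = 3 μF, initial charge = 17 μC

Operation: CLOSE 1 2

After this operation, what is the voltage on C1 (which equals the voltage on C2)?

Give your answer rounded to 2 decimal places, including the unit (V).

Answer: 5.80 V

Derivation:
Initial: C1(2μF, Q=12μC, V=6.00V), C2(3μF, Q=17μC, V=5.67V)
Op 1: CLOSE 1-2: Q_total=29.00, C_total=5.00, V=5.80; Q1=11.60, Q2=17.40; dissipated=0.067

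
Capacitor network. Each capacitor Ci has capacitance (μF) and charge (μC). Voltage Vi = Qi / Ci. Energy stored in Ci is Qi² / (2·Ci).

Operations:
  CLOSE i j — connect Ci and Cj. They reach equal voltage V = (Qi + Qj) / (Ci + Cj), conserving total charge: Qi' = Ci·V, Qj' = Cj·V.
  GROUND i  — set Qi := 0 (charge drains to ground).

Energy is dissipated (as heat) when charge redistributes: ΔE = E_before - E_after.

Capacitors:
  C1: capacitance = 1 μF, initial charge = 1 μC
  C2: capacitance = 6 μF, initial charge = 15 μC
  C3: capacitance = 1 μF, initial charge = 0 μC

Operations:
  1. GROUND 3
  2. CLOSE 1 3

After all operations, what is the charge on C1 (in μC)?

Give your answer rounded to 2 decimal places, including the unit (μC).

Initial: C1(1μF, Q=1μC, V=1.00V), C2(6μF, Q=15μC, V=2.50V), C3(1μF, Q=0μC, V=0.00V)
Op 1: GROUND 3: Q3=0; energy lost=0.000
Op 2: CLOSE 1-3: Q_total=1.00, C_total=2.00, V=0.50; Q1=0.50, Q3=0.50; dissipated=0.250
Final charges: Q1=0.50, Q2=15.00, Q3=0.50

Answer: 0.50 μC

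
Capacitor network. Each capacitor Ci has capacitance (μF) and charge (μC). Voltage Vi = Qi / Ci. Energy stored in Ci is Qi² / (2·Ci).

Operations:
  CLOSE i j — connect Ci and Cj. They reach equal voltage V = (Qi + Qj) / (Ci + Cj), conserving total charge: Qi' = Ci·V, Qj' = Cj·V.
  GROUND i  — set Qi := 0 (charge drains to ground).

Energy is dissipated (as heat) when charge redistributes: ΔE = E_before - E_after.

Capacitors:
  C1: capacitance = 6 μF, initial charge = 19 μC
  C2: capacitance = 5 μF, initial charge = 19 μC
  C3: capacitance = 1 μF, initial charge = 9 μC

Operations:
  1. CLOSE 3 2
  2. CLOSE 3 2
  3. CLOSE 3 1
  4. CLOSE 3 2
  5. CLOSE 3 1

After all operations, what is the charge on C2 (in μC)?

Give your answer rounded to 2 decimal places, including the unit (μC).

Initial: C1(6μF, Q=19μC, V=3.17V), C2(5μF, Q=19μC, V=3.80V), C3(1μF, Q=9μC, V=9.00V)
Op 1: CLOSE 3-2: Q_total=28.00, C_total=6.00, V=4.67; Q3=4.67, Q2=23.33; dissipated=11.267
Op 2: CLOSE 3-2: Q_total=28.00, C_total=6.00, V=4.67; Q3=4.67, Q2=23.33; dissipated=0.000
Op 3: CLOSE 3-1: Q_total=23.67, C_total=7.00, V=3.38; Q3=3.38, Q1=20.29; dissipated=0.964
Op 4: CLOSE 3-2: Q_total=26.71, C_total=6.00, V=4.45; Q3=4.45, Q2=22.26; dissipated=0.689
Op 5: CLOSE 3-1: Q_total=24.74, C_total=7.00, V=3.53; Q3=3.53, Q1=21.20; dissipated=0.492
Final charges: Q1=21.20, Q2=22.26, Q3=3.53

Answer: 22.26 μC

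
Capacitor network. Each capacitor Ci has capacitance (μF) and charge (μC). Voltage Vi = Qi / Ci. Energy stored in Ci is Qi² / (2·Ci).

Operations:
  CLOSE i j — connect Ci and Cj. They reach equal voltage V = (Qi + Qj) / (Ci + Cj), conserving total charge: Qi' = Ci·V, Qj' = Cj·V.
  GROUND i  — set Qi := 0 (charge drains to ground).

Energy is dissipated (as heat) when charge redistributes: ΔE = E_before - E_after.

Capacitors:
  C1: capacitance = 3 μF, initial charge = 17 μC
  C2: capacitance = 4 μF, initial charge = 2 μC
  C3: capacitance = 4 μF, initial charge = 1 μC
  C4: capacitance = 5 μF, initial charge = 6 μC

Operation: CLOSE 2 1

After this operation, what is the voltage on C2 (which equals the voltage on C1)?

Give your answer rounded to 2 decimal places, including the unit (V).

Answer: 2.71 V

Derivation:
Initial: C1(3μF, Q=17μC, V=5.67V), C2(4μF, Q=2μC, V=0.50V), C3(4μF, Q=1μC, V=0.25V), C4(5μF, Q=6μC, V=1.20V)
Op 1: CLOSE 2-1: Q_total=19.00, C_total=7.00, V=2.71; Q2=10.86, Q1=8.14; dissipated=22.881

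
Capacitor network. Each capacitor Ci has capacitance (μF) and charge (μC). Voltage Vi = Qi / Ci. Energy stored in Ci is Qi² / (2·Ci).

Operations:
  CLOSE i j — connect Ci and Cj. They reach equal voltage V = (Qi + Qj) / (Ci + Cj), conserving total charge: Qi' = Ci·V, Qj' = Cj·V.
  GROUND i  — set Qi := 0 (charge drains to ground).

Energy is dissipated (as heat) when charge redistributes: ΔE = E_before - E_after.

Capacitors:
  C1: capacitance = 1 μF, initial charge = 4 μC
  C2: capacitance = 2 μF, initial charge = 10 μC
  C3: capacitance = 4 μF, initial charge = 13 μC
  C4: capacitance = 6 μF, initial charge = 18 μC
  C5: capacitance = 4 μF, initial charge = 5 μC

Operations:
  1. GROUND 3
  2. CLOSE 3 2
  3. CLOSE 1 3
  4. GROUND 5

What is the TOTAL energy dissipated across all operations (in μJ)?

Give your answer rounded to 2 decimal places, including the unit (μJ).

Initial: C1(1μF, Q=4μC, V=4.00V), C2(2μF, Q=10μC, V=5.00V), C3(4μF, Q=13μC, V=3.25V), C4(6μF, Q=18μC, V=3.00V), C5(4μF, Q=5μC, V=1.25V)
Op 1: GROUND 3: Q3=0; energy lost=21.125
Op 2: CLOSE 3-2: Q_total=10.00, C_total=6.00, V=1.67; Q3=6.67, Q2=3.33; dissipated=16.667
Op 3: CLOSE 1-3: Q_total=10.67, C_total=5.00, V=2.13; Q1=2.13, Q3=8.53; dissipated=2.178
Op 4: GROUND 5: Q5=0; energy lost=3.125
Total dissipated: 43.094 μJ

Answer: 43.09 μJ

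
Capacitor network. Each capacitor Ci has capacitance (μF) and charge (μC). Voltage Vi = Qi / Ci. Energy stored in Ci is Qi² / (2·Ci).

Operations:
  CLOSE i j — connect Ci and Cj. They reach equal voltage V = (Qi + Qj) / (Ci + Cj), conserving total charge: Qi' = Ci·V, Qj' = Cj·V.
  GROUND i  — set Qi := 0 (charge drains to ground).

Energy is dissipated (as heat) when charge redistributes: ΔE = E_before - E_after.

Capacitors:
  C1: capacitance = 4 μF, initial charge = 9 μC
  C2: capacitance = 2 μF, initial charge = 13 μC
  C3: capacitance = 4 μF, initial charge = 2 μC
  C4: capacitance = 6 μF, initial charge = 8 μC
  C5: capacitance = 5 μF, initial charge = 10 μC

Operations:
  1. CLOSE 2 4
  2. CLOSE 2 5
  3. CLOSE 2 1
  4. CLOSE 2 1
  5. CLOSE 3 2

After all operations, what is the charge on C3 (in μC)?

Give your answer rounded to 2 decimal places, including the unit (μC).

Initial: C1(4μF, Q=9μC, V=2.25V), C2(2μF, Q=13μC, V=6.50V), C3(4μF, Q=2μC, V=0.50V), C4(6μF, Q=8μC, V=1.33V), C5(5μF, Q=10μC, V=2.00V)
Op 1: CLOSE 2-4: Q_total=21.00, C_total=8.00, V=2.62; Q2=5.25, Q4=15.75; dissipated=20.021
Op 2: CLOSE 2-5: Q_total=15.25, C_total=7.00, V=2.18; Q2=4.36, Q5=10.89; dissipated=0.279
Op 3: CLOSE 2-1: Q_total=13.36, C_total=6.00, V=2.23; Q2=4.45, Q1=8.90; dissipated=0.003
Op 4: CLOSE 2-1: Q_total=13.36, C_total=6.00, V=2.23; Q2=4.45, Q1=8.90; dissipated=0.000
Op 5: CLOSE 3-2: Q_total=6.45, C_total=6.00, V=1.08; Q3=4.30, Q2=2.15; dissipated=1.986
Final charges: Q1=8.90, Q2=2.15, Q3=4.30, Q4=15.75, Q5=10.89

Answer: 4.30 μC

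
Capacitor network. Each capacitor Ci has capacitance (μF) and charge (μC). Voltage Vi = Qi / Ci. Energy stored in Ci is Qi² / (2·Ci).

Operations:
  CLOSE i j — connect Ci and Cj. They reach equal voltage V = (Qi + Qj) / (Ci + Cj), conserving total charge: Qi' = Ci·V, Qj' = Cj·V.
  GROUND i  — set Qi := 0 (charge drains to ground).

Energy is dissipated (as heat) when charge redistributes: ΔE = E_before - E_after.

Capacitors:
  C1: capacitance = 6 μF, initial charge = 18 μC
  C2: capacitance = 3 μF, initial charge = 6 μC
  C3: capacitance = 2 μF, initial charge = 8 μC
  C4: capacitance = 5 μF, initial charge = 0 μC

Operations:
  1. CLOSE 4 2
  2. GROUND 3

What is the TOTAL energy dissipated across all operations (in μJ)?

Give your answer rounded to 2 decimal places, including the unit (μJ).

Answer: 19.75 μJ

Derivation:
Initial: C1(6μF, Q=18μC, V=3.00V), C2(3μF, Q=6μC, V=2.00V), C3(2μF, Q=8μC, V=4.00V), C4(5μF, Q=0μC, V=0.00V)
Op 1: CLOSE 4-2: Q_total=6.00, C_total=8.00, V=0.75; Q4=3.75, Q2=2.25; dissipated=3.750
Op 2: GROUND 3: Q3=0; energy lost=16.000
Total dissipated: 19.750 μJ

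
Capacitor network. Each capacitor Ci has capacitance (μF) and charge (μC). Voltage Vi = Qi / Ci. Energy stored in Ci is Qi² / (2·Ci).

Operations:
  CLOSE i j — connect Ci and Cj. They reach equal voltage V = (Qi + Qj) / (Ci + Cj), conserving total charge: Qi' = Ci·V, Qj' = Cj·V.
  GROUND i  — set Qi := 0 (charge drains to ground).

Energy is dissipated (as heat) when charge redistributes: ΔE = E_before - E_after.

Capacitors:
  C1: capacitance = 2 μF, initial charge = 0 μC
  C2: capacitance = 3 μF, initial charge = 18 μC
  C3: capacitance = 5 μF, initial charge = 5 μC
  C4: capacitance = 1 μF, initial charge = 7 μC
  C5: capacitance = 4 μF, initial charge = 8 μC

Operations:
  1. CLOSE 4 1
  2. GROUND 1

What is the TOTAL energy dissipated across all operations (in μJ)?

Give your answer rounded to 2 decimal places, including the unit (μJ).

Answer: 21.78 μJ

Derivation:
Initial: C1(2μF, Q=0μC, V=0.00V), C2(3μF, Q=18μC, V=6.00V), C3(5μF, Q=5μC, V=1.00V), C4(1μF, Q=7μC, V=7.00V), C5(4μF, Q=8μC, V=2.00V)
Op 1: CLOSE 4-1: Q_total=7.00, C_total=3.00, V=2.33; Q4=2.33, Q1=4.67; dissipated=16.333
Op 2: GROUND 1: Q1=0; energy lost=5.444
Total dissipated: 21.778 μJ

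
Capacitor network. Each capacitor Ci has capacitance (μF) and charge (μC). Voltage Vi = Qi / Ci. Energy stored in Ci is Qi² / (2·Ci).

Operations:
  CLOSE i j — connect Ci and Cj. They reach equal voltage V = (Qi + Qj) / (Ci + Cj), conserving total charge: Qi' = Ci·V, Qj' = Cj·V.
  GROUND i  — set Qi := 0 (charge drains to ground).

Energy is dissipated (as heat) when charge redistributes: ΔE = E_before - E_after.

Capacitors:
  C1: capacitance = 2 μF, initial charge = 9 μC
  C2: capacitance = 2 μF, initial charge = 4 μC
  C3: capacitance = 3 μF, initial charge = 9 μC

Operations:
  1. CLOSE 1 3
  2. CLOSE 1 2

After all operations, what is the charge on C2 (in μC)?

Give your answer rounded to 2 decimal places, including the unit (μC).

Initial: C1(2μF, Q=9μC, V=4.50V), C2(2μF, Q=4μC, V=2.00V), C3(3μF, Q=9μC, V=3.00V)
Op 1: CLOSE 1-3: Q_total=18.00, C_total=5.00, V=3.60; Q1=7.20, Q3=10.80; dissipated=1.350
Op 2: CLOSE 1-2: Q_total=11.20, C_total=4.00, V=2.80; Q1=5.60, Q2=5.60; dissipated=1.280
Final charges: Q1=5.60, Q2=5.60, Q3=10.80

Answer: 5.60 μC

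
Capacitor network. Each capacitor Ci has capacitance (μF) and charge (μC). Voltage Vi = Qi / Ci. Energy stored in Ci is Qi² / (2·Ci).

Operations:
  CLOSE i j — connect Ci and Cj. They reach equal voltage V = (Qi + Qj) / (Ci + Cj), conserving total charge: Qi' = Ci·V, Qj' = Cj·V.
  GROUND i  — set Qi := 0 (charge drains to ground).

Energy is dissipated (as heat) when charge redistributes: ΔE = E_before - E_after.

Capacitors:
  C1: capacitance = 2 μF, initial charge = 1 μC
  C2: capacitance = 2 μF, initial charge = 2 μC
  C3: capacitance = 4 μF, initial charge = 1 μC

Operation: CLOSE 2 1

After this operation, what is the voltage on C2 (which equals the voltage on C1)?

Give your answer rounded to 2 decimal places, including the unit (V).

Answer: 0.75 V

Derivation:
Initial: C1(2μF, Q=1μC, V=0.50V), C2(2μF, Q=2μC, V=1.00V), C3(4μF, Q=1μC, V=0.25V)
Op 1: CLOSE 2-1: Q_total=3.00, C_total=4.00, V=0.75; Q2=1.50, Q1=1.50; dissipated=0.125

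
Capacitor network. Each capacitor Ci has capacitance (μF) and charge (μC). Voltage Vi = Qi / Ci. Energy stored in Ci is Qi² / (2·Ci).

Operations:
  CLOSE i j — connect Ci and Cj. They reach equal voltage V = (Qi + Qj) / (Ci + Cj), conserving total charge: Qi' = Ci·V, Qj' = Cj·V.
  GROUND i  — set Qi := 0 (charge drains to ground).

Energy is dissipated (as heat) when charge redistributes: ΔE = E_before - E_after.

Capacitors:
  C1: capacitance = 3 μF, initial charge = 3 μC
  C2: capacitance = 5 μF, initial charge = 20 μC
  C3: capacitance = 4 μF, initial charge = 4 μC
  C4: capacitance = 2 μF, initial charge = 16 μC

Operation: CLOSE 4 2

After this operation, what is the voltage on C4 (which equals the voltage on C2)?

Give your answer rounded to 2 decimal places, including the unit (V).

Answer: 5.14 V

Derivation:
Initial: C1(3μF, Q=3μC, V=1.00V), C2(5μF, Q=20μC, V=4.00V), C3(4μF, Q=4μC, V=1.00V), C4(2μF, Q=16μC, V=8.00V)
Op 1: CLOSE 4-2: Q_total=36.00, C_total=7.00, V=5.14; Q4=10.29, Q2=25.71; dissipated=11.429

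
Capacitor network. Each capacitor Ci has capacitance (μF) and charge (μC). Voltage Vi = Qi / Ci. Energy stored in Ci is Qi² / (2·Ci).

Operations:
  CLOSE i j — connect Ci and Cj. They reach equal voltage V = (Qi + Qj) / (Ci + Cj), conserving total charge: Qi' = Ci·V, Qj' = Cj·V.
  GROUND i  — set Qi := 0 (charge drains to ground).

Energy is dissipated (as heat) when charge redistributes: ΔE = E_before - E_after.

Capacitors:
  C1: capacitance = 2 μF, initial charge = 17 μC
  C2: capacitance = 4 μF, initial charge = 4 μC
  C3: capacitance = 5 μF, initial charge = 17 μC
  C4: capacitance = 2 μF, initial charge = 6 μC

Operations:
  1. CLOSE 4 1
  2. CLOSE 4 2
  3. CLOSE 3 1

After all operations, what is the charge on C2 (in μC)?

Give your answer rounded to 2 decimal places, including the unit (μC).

Initial: C1(2μF, Q=17μC, V=8.50V), C2(4μF, Q=4μC, V=1.00V), C3(5μF, Q=17μC, V=3.40V), C4(2μF, Q=6μC, V=3.00V)
Op 1: CLOSE 4-1: Q_total=23.00, C_total=4.00, V=5.75; Q4=11.50, Q1=11.50; dissipated=15.125
Op 2: CLOSE 4-2: Q_total=15.50, C_total=6.00, V=2.58; Q4=5.17, Q2=10.33; dissipated=15.042
Op 3: CLOSE 3-1: Q_total=28.50, C_total=7.00, V=4.07; Q3=20.36, Q1=8.14; dissipated=3.945
Final charges: Q1=8.14, Q2=10.33, Q3=20.36, Q4=5.17

Answer: 10.33 μC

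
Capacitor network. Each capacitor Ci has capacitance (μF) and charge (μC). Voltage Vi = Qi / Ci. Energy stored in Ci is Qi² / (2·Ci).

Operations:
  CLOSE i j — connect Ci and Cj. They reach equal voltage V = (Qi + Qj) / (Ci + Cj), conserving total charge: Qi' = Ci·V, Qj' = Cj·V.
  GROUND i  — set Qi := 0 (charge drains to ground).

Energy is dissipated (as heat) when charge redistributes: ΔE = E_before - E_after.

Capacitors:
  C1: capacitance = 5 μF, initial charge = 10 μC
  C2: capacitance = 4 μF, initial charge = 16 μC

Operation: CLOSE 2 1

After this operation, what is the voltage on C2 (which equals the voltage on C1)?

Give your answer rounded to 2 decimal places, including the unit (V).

Answer: 2.89 V

Derivation:
Initial: C1(5μF, Q=10μC, V=2.00V), C2(4μF, Q=16μC, V=4.00V)
Op 1: CLOSE 2-1: Q_total=26.00, C_total=9.00, V=2.89; Q2=11.56, Q1=14.44; dissipated=4.444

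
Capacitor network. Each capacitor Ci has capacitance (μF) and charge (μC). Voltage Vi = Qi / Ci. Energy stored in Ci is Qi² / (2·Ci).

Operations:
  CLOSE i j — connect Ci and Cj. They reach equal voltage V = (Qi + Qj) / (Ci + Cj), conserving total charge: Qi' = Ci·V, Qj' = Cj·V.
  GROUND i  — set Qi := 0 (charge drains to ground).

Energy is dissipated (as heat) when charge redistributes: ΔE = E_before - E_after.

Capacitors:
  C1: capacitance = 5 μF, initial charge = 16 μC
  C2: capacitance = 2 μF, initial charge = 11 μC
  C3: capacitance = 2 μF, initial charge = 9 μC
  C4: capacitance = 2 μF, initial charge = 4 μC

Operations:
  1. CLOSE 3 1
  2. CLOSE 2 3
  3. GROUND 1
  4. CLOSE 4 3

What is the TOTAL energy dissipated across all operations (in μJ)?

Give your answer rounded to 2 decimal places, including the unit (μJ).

Initial: C1(5μF, Q=16μC, V=3.20V), C2(2μF, Q=11μC, V=5.50V), C3(2μF, Q=9μC, V=4.50V), C4(2μF, Q=4μC, V=2.00V)
Op 1: CLOSE 3-1: Q_total=25.00, C_total=7.00, V=3.57; Q3=7.14, Q1=17.86; dissipated=1.207
Op 2: CLOSE 2-3: Q_total=18.14, C_total=4.00, V=4.54; Q2=9.07, Q3=9.07; dissipated=1.860
Op 3: GROUND 1: Q1=0; energy lost=31.888
Op 4: CLOSE 4-3: Q_total=13.07, C_total=4.00, V=3.27; Q4=6.54, Q3=6.54; dissipated=3.215
Total dissipated: 38.170 μJ

Answer: 38.17 μJ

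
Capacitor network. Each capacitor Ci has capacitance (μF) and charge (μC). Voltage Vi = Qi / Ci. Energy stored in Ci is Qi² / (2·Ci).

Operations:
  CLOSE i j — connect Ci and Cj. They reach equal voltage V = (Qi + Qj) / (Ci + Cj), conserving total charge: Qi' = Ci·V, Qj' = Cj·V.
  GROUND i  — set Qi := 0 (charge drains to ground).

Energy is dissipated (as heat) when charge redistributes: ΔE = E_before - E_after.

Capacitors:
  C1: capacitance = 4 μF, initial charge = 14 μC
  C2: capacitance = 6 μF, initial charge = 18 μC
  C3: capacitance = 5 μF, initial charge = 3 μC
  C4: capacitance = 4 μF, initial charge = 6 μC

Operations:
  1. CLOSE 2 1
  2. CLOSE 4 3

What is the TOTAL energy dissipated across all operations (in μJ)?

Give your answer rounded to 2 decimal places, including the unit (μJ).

Initial: C1(4μF, Q=14μC, V=3.50V), C2(6μF, Q=18μC, V=3.00V), C3(5μF, Q=3μC, V=0.60V), C4(4μF, Q=6μC, V=1.50V)
Op 1: CLOSE 2-1: Q_total=32.00, C_total=10.00, V=3.20; Q2=19.20, Q1=12.80; dissipated=0.300
Op 2: CLOSE 4-3: Q_total=9.00, C_total=9.00, V=1.00; Q4=4.00, Q3=5.00; dissipated=0.900
Total dissipated: 1.200 μJ

Answer: 1.20 μJ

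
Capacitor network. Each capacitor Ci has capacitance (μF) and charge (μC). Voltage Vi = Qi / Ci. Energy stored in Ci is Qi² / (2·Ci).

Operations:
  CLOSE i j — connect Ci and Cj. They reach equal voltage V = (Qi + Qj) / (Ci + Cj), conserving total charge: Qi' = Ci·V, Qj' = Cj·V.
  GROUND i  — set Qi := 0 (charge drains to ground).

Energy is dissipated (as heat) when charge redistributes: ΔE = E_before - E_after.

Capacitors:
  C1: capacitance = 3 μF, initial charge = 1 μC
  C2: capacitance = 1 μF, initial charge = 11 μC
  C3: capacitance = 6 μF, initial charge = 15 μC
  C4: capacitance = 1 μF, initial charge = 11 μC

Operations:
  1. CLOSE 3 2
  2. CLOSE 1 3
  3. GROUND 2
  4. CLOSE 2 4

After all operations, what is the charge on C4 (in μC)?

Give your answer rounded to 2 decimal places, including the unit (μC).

Answer: 5.50 μC

Derivation:
Initial: C1(3μF, Q=1μC, V=0.33V), C2(1μF, Q=11μC, V=11.00V), C3(6μF, Q=15μC, V=2.50V), C4(1μF, Q=11μC, V=11.00V)
Op 1: CLOSE 3-2: Q_total=26.00, C_total=7.00, V=3.71; Q3=22.29, Q2=3.71; dissipated=30.964
Op 2: CLOSE 1-3: Q_total=23.29, C_total=9.00, V=2.59; Q1=7.76, Q3=15.52; dissipated=11.431
Op 3: GROUND 2: Q2=0; energy lost=6.898
Op 4: CLOSE 2-4: Q_total=11.00, C_total=2.00, V=5.50; Q2=5.50, Q4=5.50; dissipated=30.250
Final charges: Q1=7.76, Q2=5.50, Q3=15.52, Q4=5.50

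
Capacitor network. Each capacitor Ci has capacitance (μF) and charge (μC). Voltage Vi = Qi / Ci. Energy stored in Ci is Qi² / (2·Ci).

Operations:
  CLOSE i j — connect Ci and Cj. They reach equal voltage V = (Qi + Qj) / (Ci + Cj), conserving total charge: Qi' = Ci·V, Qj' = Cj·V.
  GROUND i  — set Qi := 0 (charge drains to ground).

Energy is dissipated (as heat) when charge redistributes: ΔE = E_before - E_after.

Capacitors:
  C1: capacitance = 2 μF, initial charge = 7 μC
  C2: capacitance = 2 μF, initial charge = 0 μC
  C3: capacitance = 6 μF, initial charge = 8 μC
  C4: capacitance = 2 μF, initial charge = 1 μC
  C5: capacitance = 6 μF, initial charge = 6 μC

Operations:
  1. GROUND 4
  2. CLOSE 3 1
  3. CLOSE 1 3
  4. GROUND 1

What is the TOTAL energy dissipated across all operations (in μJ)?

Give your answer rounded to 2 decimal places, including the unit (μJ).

Answer: 7.29 μJ

Derivation:
Initial: C1(2μF, Q=7μC, V=3.50V), C2(2μF, Q=0μC, V=0.00V), C3(6μF, Q=8μC, V=1.33V), C4(2μF, Q=1μC, V=0.50V), C5(6μF, Q=6μC, V=1.00V)
Op 1: GROUND 4: Q4=0; energy lost=0.250
Op 2: CLOSE 3-1: Q_total=15.00, C_total=8.00, V=1.88; Q3=11.25, Q1=3.75; dissipated=3.521
Op 3: CLOSE 1-3: Q_total=15.00, C_total=8.00, V=1.88; Q1=3.75, Q3=11.25; dissipated=0.000
Op 4: GROUND 1: Q1=0; energy lost=3.516
Total dissipated: 7.286 μJ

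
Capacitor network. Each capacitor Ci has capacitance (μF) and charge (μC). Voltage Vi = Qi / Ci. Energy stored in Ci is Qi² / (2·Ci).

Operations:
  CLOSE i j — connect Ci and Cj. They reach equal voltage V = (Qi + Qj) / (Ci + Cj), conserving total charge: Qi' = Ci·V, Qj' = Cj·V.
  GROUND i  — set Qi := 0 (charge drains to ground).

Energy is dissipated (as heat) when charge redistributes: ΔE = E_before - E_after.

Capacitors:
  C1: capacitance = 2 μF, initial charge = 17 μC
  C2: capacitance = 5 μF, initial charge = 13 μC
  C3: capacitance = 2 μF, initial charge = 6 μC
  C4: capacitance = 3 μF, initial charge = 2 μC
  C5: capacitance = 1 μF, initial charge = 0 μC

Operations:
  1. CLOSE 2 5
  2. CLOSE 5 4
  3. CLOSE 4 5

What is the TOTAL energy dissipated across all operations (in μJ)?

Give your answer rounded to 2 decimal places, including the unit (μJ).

Initial: C1(2μF, Q=17μC, V=8.50V), C2(5μF, Q=13μC, V=2.60V), C3(2μF, Q=6μC, V=3.00V), C4(3μF, Q=2μC, V=0.67V), C5(1μF, Q=0μC, V=0.00V)
Op 1: CLOSE 2-5: Q_total=13.00, C_total=6.00, V=2.17; Q2=10.83, Q5=2.17; dissipated=2.817
Op 2: CLOSE 5-4: Q_total=4.17, C_total=4.00, V=1.04; Q5=1.04, Q4=3.12; dissipated=0.844
Op 3: CLOSE 4-5: Q_total=4.17, C_total=4.00, V=1.04; Q4=3.12, Q5=1.04; dissipated=0.000
Total dissipated: 3.660 μJ

Answer: 3.66 μJ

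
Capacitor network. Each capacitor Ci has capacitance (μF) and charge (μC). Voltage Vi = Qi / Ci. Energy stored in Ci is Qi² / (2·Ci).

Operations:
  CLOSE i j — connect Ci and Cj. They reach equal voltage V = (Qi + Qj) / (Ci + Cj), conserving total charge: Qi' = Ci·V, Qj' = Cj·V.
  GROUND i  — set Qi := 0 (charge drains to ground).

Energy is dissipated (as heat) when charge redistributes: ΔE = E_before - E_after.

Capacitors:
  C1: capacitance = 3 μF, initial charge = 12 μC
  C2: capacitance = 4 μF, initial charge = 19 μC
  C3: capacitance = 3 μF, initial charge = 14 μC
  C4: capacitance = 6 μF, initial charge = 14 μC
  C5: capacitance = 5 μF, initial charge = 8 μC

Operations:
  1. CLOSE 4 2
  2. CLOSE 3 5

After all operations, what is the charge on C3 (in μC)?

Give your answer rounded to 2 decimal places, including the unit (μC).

Initial: C1(3μF, Q=12μC, V=4.00V), C2(4μF, Q=19μC, V=4.75V), C3(3μF, Q=14μC, V=4.67V), C4(6μF, Q=14μC, V=2.33V), C5(5μF, Q=8μC, V=1.60V)
Op 1: CLOSE 4-2: Q_total=33.00, C_total=10.00, V=3.30; Q4=19.80, Q2=13.20; dissipated=7.008
Op 2: CLOSE 3-5: Q_total=22.00, C_total=8.00, V=2.75; Q3=8.25, Q5=13.75; dissipated=8.817
Final charges: Q1=12.00, Q2=13.20, Q3=8.25, Q4=19.80, Q5=13.75

Answer: 8.25 μC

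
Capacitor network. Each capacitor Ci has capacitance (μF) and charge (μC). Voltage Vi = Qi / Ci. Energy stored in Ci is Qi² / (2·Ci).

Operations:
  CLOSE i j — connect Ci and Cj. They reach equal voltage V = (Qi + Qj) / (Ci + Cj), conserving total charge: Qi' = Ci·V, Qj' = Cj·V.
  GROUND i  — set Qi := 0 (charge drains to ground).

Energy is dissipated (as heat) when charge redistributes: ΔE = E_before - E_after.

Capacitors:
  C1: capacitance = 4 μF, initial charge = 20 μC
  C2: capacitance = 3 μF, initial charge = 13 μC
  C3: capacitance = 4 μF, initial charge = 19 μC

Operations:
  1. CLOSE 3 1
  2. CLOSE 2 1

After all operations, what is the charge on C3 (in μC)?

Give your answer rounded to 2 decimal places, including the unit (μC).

Initial: C1(4μF, Q=20μC, V=5.00V), C2(3μF, Q=13μC, V=4.33V), C3(4μF, Q=19μC, V=4.75V)
Op 1: CLOSE 3-1: Q_total=39.00, C_total=8.00, V=4.88; Q3=19.50, Q1=19.50; dissipated=0.062
Op 2: CLOSE 2-1: Q_total=32.50, C_total=7.00, V=4.64; Q2=13.93, Q1=18.57; dissipated=0.251
Final charges: Q1=18.57, Q2=13.93, Q3=19.50

Answer: 19.50 μC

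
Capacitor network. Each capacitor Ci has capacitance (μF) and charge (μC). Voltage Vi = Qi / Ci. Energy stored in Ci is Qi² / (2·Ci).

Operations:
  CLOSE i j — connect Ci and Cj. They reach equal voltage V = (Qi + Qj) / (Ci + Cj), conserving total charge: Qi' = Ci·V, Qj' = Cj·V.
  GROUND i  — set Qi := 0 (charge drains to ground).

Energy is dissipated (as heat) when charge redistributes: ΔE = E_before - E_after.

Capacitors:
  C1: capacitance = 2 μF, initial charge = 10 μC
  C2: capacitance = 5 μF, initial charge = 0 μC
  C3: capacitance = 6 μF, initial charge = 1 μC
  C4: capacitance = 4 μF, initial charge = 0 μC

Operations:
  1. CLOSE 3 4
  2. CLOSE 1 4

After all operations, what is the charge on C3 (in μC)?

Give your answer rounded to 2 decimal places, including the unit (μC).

Answer: 0.60 μC

Derivation:
Initial: C1(2μF, Q=10μC, V=5.00V), C2(5μF, Q=0μC, V=0.00V), C3(6μF, Q=1μC, V=0.17V), C4(4μF, Q=0μC, V=0.00V)
Op 1: CLOSE 3-4: Q_total=1.00, C_total=10.00, V=0.10; Q3=0.60, Q4=0.40; dissipated=0.033
Op 2: CLOSE 1-4: Q_total=10.40, C_total=6.00, V=1.73; Q1=3.47, Q4=6.93; dissipated=16.007
Final charges: Q1=3.47, Q2=0.00, Q3=0.60, Q4=6.93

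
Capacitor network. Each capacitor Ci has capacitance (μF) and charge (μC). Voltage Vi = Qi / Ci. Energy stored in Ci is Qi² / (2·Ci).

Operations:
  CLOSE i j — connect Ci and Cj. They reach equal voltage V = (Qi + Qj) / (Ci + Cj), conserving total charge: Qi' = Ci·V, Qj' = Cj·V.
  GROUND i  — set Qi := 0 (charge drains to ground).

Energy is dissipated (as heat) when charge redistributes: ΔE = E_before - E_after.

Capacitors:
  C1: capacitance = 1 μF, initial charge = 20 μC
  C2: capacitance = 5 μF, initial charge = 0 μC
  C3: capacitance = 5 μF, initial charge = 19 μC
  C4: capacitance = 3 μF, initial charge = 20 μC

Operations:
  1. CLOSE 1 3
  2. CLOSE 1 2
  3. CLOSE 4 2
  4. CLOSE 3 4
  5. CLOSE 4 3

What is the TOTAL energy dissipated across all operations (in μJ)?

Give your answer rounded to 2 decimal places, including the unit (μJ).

Initial: C1(1μF, Q=20μC, V=20.00V), C2(5μF, Q=0μC, V=0.00V), C3(5μF, Q=19μC, V=3.80V), C4(3μF, Q=20μC, V=6.67V)
Op 1: CLOSE 1-3: Q_total=39.00, C_total=6.00, V=6.50; Q1=6.50, Q3=32.50; dissipated=109.350
Op 2: CLOSE 1-2: Q_total=6.50, C_total=6.00, V=1.08; Q1=1.08, Q2=5.42; dissipated=17.604
Op 3: CLOSE 4-2: Q_total=25.42, C_total=8.00, V=3.18; Q4=9.53, Q2=15.89; dissipated=29.225
Op 4: CLOSE 3-4: Q_total=42.03, C_total=8.00, V=5.25; Q3=26.27, Q4=15.76; dissipated=10.352
Op 5: CLOSE 4-3: Q_total=42.03, C_total=8.00, V=5.25; Q4=15.76, Q3=26.27; dissipated=0.000
Total dissipated: 166.531 μJ

Answer: 166.53 μJ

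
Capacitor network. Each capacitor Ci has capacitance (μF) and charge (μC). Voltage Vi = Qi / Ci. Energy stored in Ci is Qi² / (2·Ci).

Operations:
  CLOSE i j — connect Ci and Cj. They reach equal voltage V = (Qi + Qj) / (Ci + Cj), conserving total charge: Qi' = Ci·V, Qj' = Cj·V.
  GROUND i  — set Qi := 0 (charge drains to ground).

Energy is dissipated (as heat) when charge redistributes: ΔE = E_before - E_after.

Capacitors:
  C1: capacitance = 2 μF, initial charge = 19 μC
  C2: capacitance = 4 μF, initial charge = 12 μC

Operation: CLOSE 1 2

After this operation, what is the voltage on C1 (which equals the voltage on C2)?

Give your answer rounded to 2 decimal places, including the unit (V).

Answer: 5.17 V

Derivation:
Initial: C1(2μF, Q=19μC, V=9.50V), C2(4μF, Q=12μC, V=3.00V)
Op 1: CLOSE 1-2: Q_total=31.00, C_total=6.00, V=5.17; Q1=10.33, Q2=20.67; dissipated=28.167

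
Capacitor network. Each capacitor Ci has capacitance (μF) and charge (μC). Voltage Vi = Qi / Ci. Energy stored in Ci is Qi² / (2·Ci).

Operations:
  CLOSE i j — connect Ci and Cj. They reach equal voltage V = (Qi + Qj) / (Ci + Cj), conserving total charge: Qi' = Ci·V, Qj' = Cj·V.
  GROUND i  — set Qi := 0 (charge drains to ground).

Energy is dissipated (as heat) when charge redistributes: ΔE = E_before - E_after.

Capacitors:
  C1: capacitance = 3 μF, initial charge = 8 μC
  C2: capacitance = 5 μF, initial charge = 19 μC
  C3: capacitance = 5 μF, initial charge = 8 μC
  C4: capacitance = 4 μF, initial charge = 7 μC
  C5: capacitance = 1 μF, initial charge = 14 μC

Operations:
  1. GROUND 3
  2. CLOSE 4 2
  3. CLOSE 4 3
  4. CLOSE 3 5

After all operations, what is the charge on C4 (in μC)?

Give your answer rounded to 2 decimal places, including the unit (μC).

Answer: 5.14 μC

Derivation:
Initial: C1(3μF, Q=8μC, V=2.67V), C2(5μF, Q=19μC, V=3.80V), C3(5μF, Q=8μC, V=1.60V), C4(4μF, Q=7μC, V=1.75V), C5(1μF, Q=14μC, V=14.00V)
Op 1: GROUND 3: Q3=0; energy lost=6.400
Op 2: CLOSE 4-2: Q_total=26.00, C_total=9.00, V=2.89; Q4=11.56, Q2=14.44; dissipated=4.669
Op 3: CLOSE 4-3: Q_total=11.56, C_total=9.00, V=1.28; Q4=5.14, Q3=6.42; dissipated=9.273
Op 4: CLOSE 3-5: Q_total=20.42, C_total=6.00, V=3.40; Q3=17.02, Q5=3.40; dissipated=67.374
Final charges: Q1=8.00, Q2=14.44, Q3=17.02, Q4=5.14, Q5=3.40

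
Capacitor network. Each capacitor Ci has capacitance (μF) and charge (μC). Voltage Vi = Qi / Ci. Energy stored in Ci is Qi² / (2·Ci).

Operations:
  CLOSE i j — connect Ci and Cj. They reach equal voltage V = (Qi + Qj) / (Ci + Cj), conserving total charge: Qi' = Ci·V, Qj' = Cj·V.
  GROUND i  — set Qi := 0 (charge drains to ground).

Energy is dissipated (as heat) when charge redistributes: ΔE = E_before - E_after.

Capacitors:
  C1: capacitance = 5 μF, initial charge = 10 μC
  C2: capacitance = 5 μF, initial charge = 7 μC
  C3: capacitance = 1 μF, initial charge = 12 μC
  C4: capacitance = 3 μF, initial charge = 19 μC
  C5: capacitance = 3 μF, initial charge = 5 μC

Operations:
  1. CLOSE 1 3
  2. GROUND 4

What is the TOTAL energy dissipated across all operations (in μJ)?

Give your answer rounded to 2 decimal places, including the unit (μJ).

Initial: C1(5μF, Q=10μC, V=2.00V), C2(5μF, Q=7μC, V=1.40V), C3(1μF, Q=12μC, V=12.00V), C4(3μF, Q=19μC, V=6.33V), C5(3μF, Q=5μC, V=1.67V)
Op 1: CLOSE 1-3: Q_total=22.00, C_total=6.00, V=3.67; Q1=18.33, Q3=3.67; dissipated=41.667
Op 2: GROUND 4: Q4=0; energy lost=60.167
Total dissipated: 101.833 μJ

Answer: 101.83 μJ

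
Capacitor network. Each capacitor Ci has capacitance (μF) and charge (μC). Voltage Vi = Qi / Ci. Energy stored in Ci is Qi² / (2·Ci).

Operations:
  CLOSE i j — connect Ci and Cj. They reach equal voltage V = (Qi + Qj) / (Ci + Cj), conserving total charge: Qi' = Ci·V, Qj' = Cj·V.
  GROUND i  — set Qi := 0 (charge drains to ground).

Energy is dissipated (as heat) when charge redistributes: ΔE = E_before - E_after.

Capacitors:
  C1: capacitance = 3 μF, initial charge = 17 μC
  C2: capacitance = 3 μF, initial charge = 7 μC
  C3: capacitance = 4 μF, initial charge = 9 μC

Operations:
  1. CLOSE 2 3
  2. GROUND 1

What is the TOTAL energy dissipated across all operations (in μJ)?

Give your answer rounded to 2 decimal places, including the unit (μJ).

Initial: C1(3μF, Q=17μC, V=5.67V), C2(3μF, Q=7μC, V=2.33V), C3(4μF, Q=9μC, V=2.25V)
Op 1: CLOSE 2-3: Q_total=16.00, C_total=7.00, V=2.29; Q2=6.86, Q3=9.14; dissipated=0.006
Op 2: GROUND 1: Q1=0; energy lost=48.167
Total dissipated: 48.173 μJ

Answer: 48.17 μJ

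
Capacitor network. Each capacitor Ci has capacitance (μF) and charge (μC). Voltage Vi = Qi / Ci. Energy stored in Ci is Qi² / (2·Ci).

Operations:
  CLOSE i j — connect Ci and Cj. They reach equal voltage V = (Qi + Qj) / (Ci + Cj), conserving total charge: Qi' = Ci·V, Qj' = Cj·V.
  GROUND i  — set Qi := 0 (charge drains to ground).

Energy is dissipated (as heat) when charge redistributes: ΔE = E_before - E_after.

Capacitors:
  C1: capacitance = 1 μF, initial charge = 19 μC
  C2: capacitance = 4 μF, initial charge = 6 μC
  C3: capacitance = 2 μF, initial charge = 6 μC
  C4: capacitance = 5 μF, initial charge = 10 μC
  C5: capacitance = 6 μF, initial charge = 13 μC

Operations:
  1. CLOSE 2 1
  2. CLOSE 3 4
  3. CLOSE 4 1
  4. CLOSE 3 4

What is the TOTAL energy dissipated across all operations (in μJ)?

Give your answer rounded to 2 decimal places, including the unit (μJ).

Initial: C1(1μF, Q=19μC, V=19.00V), C2(4μF, Q=6μC, V=1.50V), C3(2μF, Q=6μC, V=3.00V), C4(5μF, Q=10μC, V=2.00V), C5(6μF, Q=13μC, V=2.17V)
Op 1: CLOSE 2-1: Q_total=25.00, C_total=5.00, V=5.00; Q2=20.00, Q1=5.00; dissipated=122.500
Op 2: CLOSE 3-4: Q_total=16.00, C_total=7.00, V=2.29; Q3=4.57, Q4=11.43; dissipated=0.714
Op 3: CLOSE 4-1: Q_total=16.43, C_total=6.00, V=2.74; Q4=13.69, Q1=2.74; dissipated=3.070
Op 4: CLOSE 3-4: Q_total=18.26, C_total=7.00, V=2.61; Q3=5.22, Q4=13.04; dissipated=0.146
Total dissipated: 126.430 μJ

Answer: 126.43 μJ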